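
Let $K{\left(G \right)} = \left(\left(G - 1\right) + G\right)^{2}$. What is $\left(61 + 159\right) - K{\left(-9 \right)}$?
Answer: $-141$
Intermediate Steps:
$K{\left(G \right)} = \left(-1 + 2 G\right)^{2}$ ($K{\left(G \right)} = \left(\left(G - 1\right) + G\right)^{2} = \left(\left(-1 + G\right) + G\right)^{2} = \left(-1 + 2 G\right)^{2}$)
$\left(61 + 159\right) - K{\left(-9 \right)} = \left(61 + 159\right) - \left(-1 + 2 \left(-9\right)\right)^{2} = 220 - \left(-1 - 18\right)^{2} = 220 - \left(-19\right)^{2} = 220 - 361 = -141$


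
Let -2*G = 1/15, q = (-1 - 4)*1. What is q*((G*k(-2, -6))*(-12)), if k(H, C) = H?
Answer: 4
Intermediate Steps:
q = -5 (q = -5*1 = -5)
G = -1/30 (G = -1/2/15 = -1/2*1/15 = -1/30 ≈ -0.033333)
q*((G*k(-2, -6))*(-12)) = -5*(-1/30*(-2))*(-12) = -(-12)/3 = -5*(-4/5) = 4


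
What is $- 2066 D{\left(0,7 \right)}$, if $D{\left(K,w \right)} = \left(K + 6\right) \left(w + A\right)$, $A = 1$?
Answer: $-99168$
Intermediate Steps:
$D{\left(K,w \right)} = \left(1 + w\right) \left(6 + K\right)$ ($D{\left(K,w \right)} = \left(K + 6\right) \left(w + 1\right) = \left(6 + K\right) \left(1 + w\right) = \left(1 + w\right) \left(6 + K\right)$)
$- 2066 D{\left(0,7 \right)} = - 2066 \left(6 + 0 + 6 \cdot 7 + 0 \cdot 7\right) = - 2066 \left(6 + 0 + 42 + 0\right) = \left(-2066\right) 48 = -99168$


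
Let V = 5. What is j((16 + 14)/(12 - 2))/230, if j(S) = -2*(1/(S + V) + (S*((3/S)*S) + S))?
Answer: -97/920 ≈ -0.10543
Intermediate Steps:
j(S) = -8*S - 2/(5 + S) (j(S) = -2*(1/(S + 5) + (S*((3/S)*S) + S)) = -2*(1/(5 + S) + (S*3 + S)) = -2*(1/(5 + S) + (3*S + S)) = -2*(1/(5 + S) + 4*S) = -8*S - 2/(5 + S))
j((16 + 14)/(12 - 2))/230 = (2*(-1 - 20*(16 + 14)/(12 - 2) - 4*(16 + 14)²/(12 - 2)²)/(5 + (16 + 14)/(12 - 2)))/230 = (2*(-1 - 600/10 - 4*(30/10)²)/(5 + 30/10))*(1/230) = (2*(-1 - 600/10 - 4*(30*(⅒))²)/(5 + 30*(⅒)))*(1/230) = (2*(-1 - 20*3 - 4*3²)/(5 + 3))*(1/230) = (2*(-1 - 60 - 4*9)/8)*(1/230) = (2*(⅛)*(-1 - 60 - 36))*(1/230) = (2*(⅛)*(-97))*(1/230) = -97/4*1/230 = -97/920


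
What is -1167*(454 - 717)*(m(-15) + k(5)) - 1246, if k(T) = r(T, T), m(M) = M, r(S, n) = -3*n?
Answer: -9208876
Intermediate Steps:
k(T) = -3*T
-1167*(454 - 717)*(m(-15) + k(5)) - 1246 = -1167*(454 - 717)*(-15 - 3*5) - 1246 = -(-306921)*(-15 - 15) - 1246 = -(-306921)*(-30) - 1246 = -1167*7890 - 1246 = -9207630 - 1246 = -9208876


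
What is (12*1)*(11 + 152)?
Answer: 1956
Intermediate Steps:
(12*1)*(11 + 152) = 12*163 = 1956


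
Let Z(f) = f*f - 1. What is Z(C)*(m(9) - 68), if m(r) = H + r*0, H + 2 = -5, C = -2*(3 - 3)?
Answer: 75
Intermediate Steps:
C = 0 (C = -2*0 = 0)
H = -7 (H = -2 - 5 = -7)
Z(f) = -1 + f² (Z(f) = f² - 1 = -1 + f²)
m(r) = -7 (m(r) = -7 + r*0 = -7 + 0 = -7)
Z(C)*(m(9) - 68) = (-1 + 0²)*(-7 - 68) = (-1 + 0)*(-75) = -1*(-75) = 75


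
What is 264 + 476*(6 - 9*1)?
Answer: -1164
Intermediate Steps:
264 + 476*(6 - 9*1) = 264 + 476*(6 - 9) = 264 + 476*(-3) = 264 - 1428 = -1164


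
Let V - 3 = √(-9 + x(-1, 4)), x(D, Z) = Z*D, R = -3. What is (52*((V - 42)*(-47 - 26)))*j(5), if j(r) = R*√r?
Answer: 11388*√5*(-39 + I*√13) ≈ -9.9311e+5 + 91813.0*I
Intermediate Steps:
j(r) = -3*√r
x(D, Z) = D*Z
V = 3 + I*√13 (V = 3 + √(-9 - 1*4) = 3 + √(-9 - 4) = 3 + √(-13) = 3 + I*√13 ≈ 3.0 + 3.6056*I)
(52*((V - 42)*(-47 - 26)))*j(5) = (52*(((3 + I*√13) - 42)*(-47 - 26)))*(-3*√5) = (52*((-39 + I*√13)*(-73)))*(-3*√5) = (52*(2847 - 73*I*√13))*(-3*√5) = (148044 - 3796*I*√13)*(-3*√5) = -3*√5*(148044 - 3796*I*√13)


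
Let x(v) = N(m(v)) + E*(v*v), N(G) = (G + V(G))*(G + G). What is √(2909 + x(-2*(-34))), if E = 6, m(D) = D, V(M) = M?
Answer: 3*√5461 ≈ 221.70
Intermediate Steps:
N(G) = 4*G² (N(G) = (G + G)*(G + G) = (2*G)*(2*G) = 4*G²)
x(v) = 10*v² (x(v) = 4*v² + 6*(v*v) = 4*v² + 6*v² = 10*v²)
√(2909 + x(-2*(-34))) = √(2909 + 10*(-2*(-34))²) = √(2909 + 10*68²) = √(2909 + 10*4624) = √(2909 + 46240) = √49149 = 3*√5461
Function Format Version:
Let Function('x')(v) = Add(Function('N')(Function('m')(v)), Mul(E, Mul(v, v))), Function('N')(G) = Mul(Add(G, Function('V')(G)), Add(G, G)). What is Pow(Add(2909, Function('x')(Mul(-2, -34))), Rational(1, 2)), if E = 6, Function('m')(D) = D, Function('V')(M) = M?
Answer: Mul(3, Pow(5461, Rational(1, 2))) ≈ 221.70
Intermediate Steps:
Function('N')(G) = Mul(4, Pow(G, 2)) (Function('N')(G) = Mul(Add(G, G), Add(G, G)) = Mul(Mul(2, G), Mul(2, G)) = Mul(4, Pow(G, 2)))
Function('x')(v) = Mul(10, Pow(v, 2)) (Function('x')(v) = Add(Mul(4, Pow(v, 2)), Mul(6, Mul(v, v))) = Add(Mul(4, Pow(v, 2)), Mul(6, Pow(v, 2))) = Mul(10, Pow(v, 2)))
Pow(Add(2909, Function('x')(Mul(-2, -34))), Rational(1, 2)) = Pow(Add(2909, Mul(10, Pow(Mul(-2, -34), 2))), Rational(1, 2)) = Pow(Add(2909, Mul(10, Pow(68, 2))), Rational(1, 2)) = Pow(Add(2909, Mul(10, 4624)), Rational(1, 2)) = Pow(Add(2909, 46240), Rational(1, 2)) = Pow(49149, Rational(1, 2)) = Mul(3, Pow(5461, Rational(1, 2)))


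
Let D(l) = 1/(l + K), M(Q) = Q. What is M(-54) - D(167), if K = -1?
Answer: -8965/166 ≈ -54.006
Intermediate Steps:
D(l) = 1/(-1 + l) (D(l) = 1/(l - 1) = 1/(-1 + l))
M(-54) - D(167) = -54 - 1/(-1 + 167) = -54 - 1/166 = -8965/166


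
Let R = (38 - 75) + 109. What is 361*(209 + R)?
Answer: 101441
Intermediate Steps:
R = 72 (R = -37 + 109 = 72)
361*(209 + R) = 361*(209 + 72) = 361*281 = 101441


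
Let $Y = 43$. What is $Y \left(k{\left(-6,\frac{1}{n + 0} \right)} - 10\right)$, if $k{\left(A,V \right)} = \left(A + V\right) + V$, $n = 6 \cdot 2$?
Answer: $- \frac{4085}{6} \approx -680.83$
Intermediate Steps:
$n = 12$
$k{\left(A,V \right)} = A + 2 V$
$Y \left(k{\left(-6,\frac{1}{n + 0} \right)} - 10\right) = 43 \left(\left(-6 + \frac{2}{12 + 0}\right) - 10\right) = 43 \left(\left(-6 + \frac{2}{12}\right) - 10\right) = 43 \left(\left(-6 + 2 \cdot \frac{1}{12}\right) - 10\right) = 43 \left(\left(-6 + \frac{1}{6}\right) - 10\right) = 43 \left(- \frac{35}{6} - 10\right) = 43 \left(- \frac{95}{6}\right) = - \frac{4085}{6}$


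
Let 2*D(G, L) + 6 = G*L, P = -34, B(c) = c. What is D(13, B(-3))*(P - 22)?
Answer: 1260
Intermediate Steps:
D(G, L) = -3 + G*L/2 (D(G, L) = -3 + (G*L)/2 = -3 + G*L/2)
D(13, B(-3))*(P - 22) = (-3 + (1/2)*13*(-3))*(-34 - 22) = (-3 - 39/2)*(-56) = -45/2*(-56) = 1260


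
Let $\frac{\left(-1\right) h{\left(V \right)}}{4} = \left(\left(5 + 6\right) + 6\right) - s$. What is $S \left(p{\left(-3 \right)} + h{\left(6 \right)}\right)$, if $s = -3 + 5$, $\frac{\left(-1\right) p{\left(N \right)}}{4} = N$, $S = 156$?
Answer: $-7488$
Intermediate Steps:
$p{\left(N \right)} = - 4 N$
$s = 2$
$h{\left(V \right)} = -60$ ($h{\left(V \right)} = - 4 \left(\left(\left(5 + 6\right) + 6\right) - 2\right) = - 4 \left(\left(11 + 6\right) - 2\right) = - 4 \left(17 - 2\right) = \left(-4\right) 15 = -60$)
$S \left(p{\left(-3 \right)} + h{\left(6 \right)}\right) = 156 \left(\left(-4\right) \left(-3\right) - 60\right) = 156 \left(12 - 60\right) = 156 \left(-48\right) = -7488$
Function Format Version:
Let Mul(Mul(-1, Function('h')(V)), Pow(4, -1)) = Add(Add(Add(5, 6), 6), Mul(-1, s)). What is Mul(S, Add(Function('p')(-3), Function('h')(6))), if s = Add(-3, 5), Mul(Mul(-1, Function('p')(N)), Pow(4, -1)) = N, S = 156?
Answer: -7488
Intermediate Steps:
Function('p')(N) = Mul(-4, N)
s = 2
Function('h')(V) = -60 (Function('h')(V) = Mul(-4, Add(Add(Add(5, 6), 6), Mul(-1, 2))) = Mul(-4, Add(Add(11, 6), -2)) = Mul(-4, Add(17, -2)) = Mul(-4, 15) = -60)
Mul(S, Add(Function('p')(-3), Function('h')(6))) = Mul(156, Add(Mul(-4, -3), -60)) = Mul(156, Add(12, -60)) = Mul(156, -48) = -7488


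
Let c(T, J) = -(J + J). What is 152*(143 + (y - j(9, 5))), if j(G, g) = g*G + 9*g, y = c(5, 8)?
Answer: 5624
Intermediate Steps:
c(T, J) = -2*J
y = -16 (y = -2*8 = -16)
j(G, g) = 9*g + G*g (j(G, g) = G*g + 9*g = 9*g + G*g)
152*(143 + (y - j(9, 5))) = 152*(143 + (-16 - 5*(9 + 9))) = 152*(143 + (-16 - 5*18)) = 152*(143 + (-16 - 1*90)) = 152*(143 + (-16 - 90)) = 152*(143 - 106) = 152*37 = 5624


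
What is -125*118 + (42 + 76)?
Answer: -14632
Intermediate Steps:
-125*118 + (42 + 76) = -14750 + 118 = -14632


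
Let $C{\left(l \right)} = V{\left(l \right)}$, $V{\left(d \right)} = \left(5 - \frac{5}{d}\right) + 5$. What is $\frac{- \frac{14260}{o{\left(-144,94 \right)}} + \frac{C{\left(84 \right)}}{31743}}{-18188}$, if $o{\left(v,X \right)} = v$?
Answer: $- \frac{132024845}{24248350728} \approx -0.0054447$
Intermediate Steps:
$V{\left(d \right)} = 10 - \frac{5}{d}$
$C{\left(l \right)} = 10 - \frac{5}{l}$
$\frac{- \frac{14260}{o{\left(-144,94 \right)}} + \frac{C{\left(84 \right)}}{31743}}{-18188} = \frac{- \frac{14260}{-144} + \frac{10 - \frac{5}{84}}{31743}}{-18188} = \left(\left(-14260\right) \left(- \frac{1}{144}\right) + \left(10 - \frac{5}{84}\right) \frac{1}{31743}\right) \left(- \frac{1}{18188}\right) = \left(\frac{3565}{36} + \left(10 - \frac{5}{84}\right) \frac{1}{31743}\right) \left(- \frac{1}{18188}\right) = \left(\frac{3565}{36} + \frac{835}{84} \cdot \frac{1}{31743}\right) \left(- \frac{1}{18188}\right) = \left(\frac{3565}{36} + \frac{835}{2666412}\right) \left(- \frac{1}{18188}\right) = \frac{132024845}{1333206} \left(- \frac{1}{18188}\right) = - \frac{132024845}{24248350728}$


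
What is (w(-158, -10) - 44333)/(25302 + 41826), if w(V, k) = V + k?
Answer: -44501/67128 ≈ -0.66293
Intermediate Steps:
(w(-158, -10) - 44333)/(25302 + 41826) = ((-158 - 10) - 44333)/(25302 + 41826) = (-168 - 44333)/67128 = -44501*1/67128 = -44501/67128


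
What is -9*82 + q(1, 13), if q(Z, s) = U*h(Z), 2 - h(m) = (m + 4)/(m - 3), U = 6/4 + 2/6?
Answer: -2919/4 ≈ -729.75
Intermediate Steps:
U = 11/6 (U = 6*(¼) + 2*(⅙) = 3/2 + ⅓ = 11/6 ≈ 1.8333)
h(m) = 2 - (4 + m)/(-3 + m) (h(m) = 2 - (m + 4)/(m - 3) = 2 - (4 + m)/(-3 + m))
q(Z, s) = 11*(-10 + Z)/(6*(-3 + Z)) (q(Z, s) = 11*((-10 + Z)/(-3 + Z))/6 = 11*(-10 + Z)/(6*(-3 + Z)))
-9*82 + q(1, 13) = -9*82 + 11*(-10 + 1)/(6*(-3 + 1)) = -738 + (11/6)*(-9)/(-2) = -738 + (11/6)*(-½)*(-9) = -738 + 33/4 = -2919/4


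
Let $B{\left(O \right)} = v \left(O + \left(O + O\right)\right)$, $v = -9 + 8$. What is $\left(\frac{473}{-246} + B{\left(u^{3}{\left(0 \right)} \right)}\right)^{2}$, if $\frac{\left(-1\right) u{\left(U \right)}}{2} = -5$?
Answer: $\frac{545342371729}{60516} \approx 9.0115 \cdot 10^{6}$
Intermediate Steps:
$u{\left(U \right)} = 10$ ($u{\left(U \right)} = \left(-2\right) \left(-5\right) = 10$)
$v = -1$
$B{\left(O \right)} = - 3 O$ ($B{\left(O \right)} = - (O + \left(O + O\right)) = - (O + 2 O) = - 3 O$)
$\left(\frac{473}{-246} + B{\left(u^{3}{\left(0 \right)} \right)}\right)^{2} = \left(\frac{473}{-246} - 3 \cdot 10^{3}\right)^{2} = \left(473 \left(- \frac{1}{246}\right) - 3000\right)^{2} = \left(- \frac{473}{246} - 3000\right)^{2} = \left(- \frac{738473}{246}\right)^{2} = \frac{545342371729}{60516}$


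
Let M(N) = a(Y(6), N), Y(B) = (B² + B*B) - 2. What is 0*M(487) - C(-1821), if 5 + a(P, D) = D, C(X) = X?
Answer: 1821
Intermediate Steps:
Y(B) = -2 + 2*B² (Y(B) = (B² + B²) - 2 = 2*B² - 2 = -2 + 2*B²)
a(P, D) = -5 + D
M(N) = -5 + N
0*M(487) - C(-1821) = 0*(-5 + 487) - 1*(-1821) = 0*482 + 1821 = 0 + 1821 = 1821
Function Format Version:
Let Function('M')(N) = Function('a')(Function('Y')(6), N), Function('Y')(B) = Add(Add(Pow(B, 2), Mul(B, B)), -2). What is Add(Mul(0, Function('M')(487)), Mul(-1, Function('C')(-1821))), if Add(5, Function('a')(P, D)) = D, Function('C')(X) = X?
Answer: 1821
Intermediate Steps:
Function('Y')(B) = Add(-2, Mul(2, Pow(B, 2))) (Function('Y')(B) = Add(Add(Pow(B, 2), Pow(B, 2)), -2) = Add(Mul(2, Pow(B, 2)), -2) = Add(-2, Mul(2, Pow(B, 2))))
Function('a')(P, D) = Add(-5, D)
Function('M')(N) = Add(-5, N)
Add(Mul(0, Function('M')(487)), Mul(-1, Function('C')(-1821))) = Add(Mul(0, Add(-5, 487)), Mul(-1, -1821)) = Add(Mul(0, 482), 1821) = Add(0, 1821) = 1821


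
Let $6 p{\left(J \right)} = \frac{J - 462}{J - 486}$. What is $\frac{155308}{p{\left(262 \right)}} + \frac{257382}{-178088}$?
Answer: $\frac{2323310035461}{2226100} \approx 1.0437 \cdot 10^{6}$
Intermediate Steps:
$p{\left(J \right)} = \frac{-462 + J}{6 \left(-486 + J\right)}$ ($p{\left(J \right)} = \frac{\left(J - 462\right) \frac{1}{J - 486}}{6} = \frac{\left(-462 + J\right) \frac{1}{-486 + J}}{6} = \frac{\frac{1}{-486 + J} \left(-462 + J\right)}{6} = \frac{-462 + J}{6 \left(-486 + J\right)}$)
$\frac{155308}{p{\left(262 \right)}} + \frac{257382}{-178088} = \frac{155308}{\frac{1}{6} \frac{1}{-486 + 262} \left(-462 + 262\right)} + \frac{257382}{-178088} = \frac{155308}{\frac{1}{6} \frac{1}{-224} \left(-200\right)} + 257382 \left(- \frac{1}{178088}\right) = \frac{155308}{\frac{1}{6} \left(- \frac{1}{224}\right) \left(-200\right)} - \frac{128691}{89044} = \frac{155308}{\frac{25}{168}} - \frac{128691}{89044} = 155308 \cdot \frac{168}{25} - \frac{128691}{89044} = \frac{26091744}{25} - \frac{128691}{89044} = \frac{2323310035461}{2226100}$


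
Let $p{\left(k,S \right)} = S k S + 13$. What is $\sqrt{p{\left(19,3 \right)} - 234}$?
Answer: $5 i \sqrt{2} \approx 7.0711 i$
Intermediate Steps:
$p{\left(k,S \right)} = 13 + k S^{2}$ ($p{\left(k,S \right)} = k S^{2} + 13 = 13 + k S^{2}$)
$\sqrt{p{\left(19,3 \right)} - 234} = \sqrt{\left(13 + 19 \cdot 3^{2}\right) - 234} = \sqrt{\left(13 + 19 \cdot 9\right) - 234} = \sqrt{\left(13 + 171\right) - 234} = \sqrt{184 - 234} = \sqrt{-50} = 5 i \sqrt{2}$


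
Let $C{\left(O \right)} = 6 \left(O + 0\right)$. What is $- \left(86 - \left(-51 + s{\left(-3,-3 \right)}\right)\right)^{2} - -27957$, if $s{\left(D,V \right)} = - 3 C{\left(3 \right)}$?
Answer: $-8524$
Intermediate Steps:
$C{\left(O \right)} = 6 O$
$s{\left(D,V \right)} = -54$ ($s{\left(D,V \right)} = - 3 \cdot 6 \cdot 3 = \left(-3\right) 18 = -54$)
$- \left(86 - \left(-51 + s{\left(-3,-3 \right)}\right)\right)^{2} - -27957 = - \left(86 + \left(51 - -54\right)\right)^{2} - -27957 = - \left(86 + \left(51 + 54\right)\right)^{2} + 27957 = - \left(86 + 105\right)^{2} + 27957 = - 191^{2} + 27957 = \left(-1\right) 36481 + 27957 = -36481 + 27957 = -8524$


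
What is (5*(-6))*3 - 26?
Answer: -116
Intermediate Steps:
(5*(-6))*3 - 26 = -30*3 - 26 = -90 - 26 = -116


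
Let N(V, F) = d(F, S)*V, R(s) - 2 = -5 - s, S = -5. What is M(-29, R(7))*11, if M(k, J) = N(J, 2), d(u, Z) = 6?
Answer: -660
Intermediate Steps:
R(s) = -3 - s (R(s) = 2 + (-5 - s) = -3 - s)
N(V, F) = 6*V
M(k, J) = 6*J
M(-29, R(7))*11 = (6*(-3 - 1*7))*11 = (6*(-3 - 7))*11 = (6*(-10))*11 = -60*11 = -660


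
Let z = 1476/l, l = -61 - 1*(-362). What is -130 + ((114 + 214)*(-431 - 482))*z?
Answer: -442047994/301 ≈ -1.4686e+6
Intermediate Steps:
l = 301 (l = -61 + 362 = 301)
z = 1476/301 ≈ 4.9037
-130 + ((114 + 214)*(-431 - 482))*z = -130 + ((114 + 214)*(-431 - 482))*(1476/301) = -130 + (328*(-913))*(1476/301) = -130 - 299464*1476/301 = -130 - 442008864/301 = -442047994/301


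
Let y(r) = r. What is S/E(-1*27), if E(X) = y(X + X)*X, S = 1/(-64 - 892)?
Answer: -1/1393848 ≈ -7.1744e-7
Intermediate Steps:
S = -1/956 (S = 1/(-956) = -1/956 ≈ -0.0010460)
E(X) = 2*X² (E(X) = (X + X)*X = (2*X)*X = 2*X²)
S/E(-1*27) = -1/(956*(2*(-1*27)²)) = -1/(956*(2*(-27)²)) = -1/(956*(2*729)) = -1/956/1458 = -1/956*1/1458 = -1/1393848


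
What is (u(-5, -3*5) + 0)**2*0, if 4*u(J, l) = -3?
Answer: 0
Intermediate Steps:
u(J, l) = -3/4 (u(J, l) = (1/4)*(-3) = -3/4)
(u(-5, -3*5) + 0)**2*0 = (-3/4 + 0)**2*0 = (-3/4)**2*0 = (9/16)*0 = 0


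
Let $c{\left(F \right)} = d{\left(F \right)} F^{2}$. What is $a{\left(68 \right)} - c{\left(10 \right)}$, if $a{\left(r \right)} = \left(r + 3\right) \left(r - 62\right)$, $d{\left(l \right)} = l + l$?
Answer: $-1574$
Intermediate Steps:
$d{\left(l \right)} = 2 l$
$a{\left(r \right)} = \left(-62 + r\right) \left(3 + r\right)$ ($a{\left(r \right)} = \left(3 + r\right) \left(-62 + r\right) = \left(-62 + r\right) \left(3 + r\right)$)
$c{\left(F \right)} = 2 F^{3}$ ($c{\left(F \right)} = 2 F F^{2} = 2 F^{3}$)
$a{\left(68 \right)} - c{\left(10 \right)} = \left(-186 + 68^{2} - 4012\right) - 2 \cdot 10^{3} = \left(-186 + 4624 - 4012\right) - 2 \cdot 1000 = 426 - 2000 = -1574$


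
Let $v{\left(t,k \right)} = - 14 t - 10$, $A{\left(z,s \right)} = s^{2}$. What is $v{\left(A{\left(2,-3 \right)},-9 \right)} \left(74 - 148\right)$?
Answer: $10064$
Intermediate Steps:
$v{\left(t,k \right)} = -10 - 14 t$
$v{\left(A{\left(2,-3 \right)},-9 \right)} \left(74 - 148\right) = \left(-10 - 14 \left(-3\right)^{2}\right) \left(74 - 148\right) = \left(-10 - 126\right) \left(74 - 148\right) = \left(-10 - 126\right) \left(-74\right) = \left(-136\right) \left(-74\right) = 10064$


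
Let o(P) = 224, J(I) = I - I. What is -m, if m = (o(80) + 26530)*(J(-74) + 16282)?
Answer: -435608628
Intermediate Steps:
J(I) = 0
m = 435608628 (m = (224 + 26530)*(0 + 16282) = 26754*16282 = 435608628)
-m = -1*435608628 = -435608628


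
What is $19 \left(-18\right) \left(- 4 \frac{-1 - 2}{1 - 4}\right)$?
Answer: $1368$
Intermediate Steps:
$19 \left(-18\right) \left(- 4 \frac{-1 - 2}{1 - 4}\right) = - 342 \left(- 4 \left(- \frac{3}{-3}\right)\right) = - 342 \left(- 4 \left(\left(-3\right) \left(- \frac{1}{3}\right)\right)\right) = - 342 \left(\left(-4\right) 1\right) = \left(-342\right) \left(-4\right) = 1368$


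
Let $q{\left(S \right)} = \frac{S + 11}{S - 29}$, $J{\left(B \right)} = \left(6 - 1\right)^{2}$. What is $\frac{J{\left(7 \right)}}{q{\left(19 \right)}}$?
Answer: $- \frac{25}{3} \approx -8.3333$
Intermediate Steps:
$J{\left(B \right)} = 25$ ($J{\left(B \right)} = 5^{2} = 25$)
$q{\left(S \right)} = \frac{11 + S}{-29 + S}$
$\frac{J{\left(7 \right)}}{q{\left(19 \right)}} = \frac{25}{\frac{1}{-29 + 19} \left(11 + 19\right)} = \frac{25}{\frac{1}{-10} \cdot 30} = \frac{25}{\left(- \frac{1}{10}\right) 30} = \frac{25}{-3} = 25 \left(- \frac{1}{3}\right) = - \frac{25}{3}$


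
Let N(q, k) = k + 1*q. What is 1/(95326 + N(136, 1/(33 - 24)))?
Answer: 9/859159 ≈ 1.0475e-5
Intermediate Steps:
N(q, k) = k + q
1/(95326 + N(136, 1/(33 - 24))) = 1/(95326 + (1/(33 - 24) + 136)) = 1/(95326 + (1/9 + 136)) = 1/(95326 + (⅑ + 136)) = 1/(95326 + 1225/9) = 1/(859159/9) = 9/859159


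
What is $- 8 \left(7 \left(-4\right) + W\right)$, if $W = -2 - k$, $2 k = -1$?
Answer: $236$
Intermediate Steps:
$k = - \frac{1}{2}$ ($k = \frac{1}{2} \left(-1\right) = - \frac{1}{2} \approx -0.5$)
$W = - \frac{3}{2}$ ($W = -2 - - \frac{1}{2} = -2 + \frac{1}{2} = - \frac{3}{2} \approx -1.5$)
$- 8 \left(7 \left(-4\right) + W\right) = - 8 \left(7 \left(-4\right) - \frac{3}{2}\right) = - 8 \left(-28 - \frac{3}{2}\right) = \left(-8\right) \left(- \frac{59}{2}\right) = 236$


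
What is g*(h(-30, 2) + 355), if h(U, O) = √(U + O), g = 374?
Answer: 132770 + 748*I*√7 ≈ 1.3277e+5 + 1979.0*I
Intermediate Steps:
h(U, O) = √(O + U)
g*(h(-30, 2) + 355) = 374*(√(2 - 30) + 355) = 374*(√(-28) + 355) = 374*(2*I*√7 + 355) = 374*(355 + 2*I*√7) = 132770 + 748*I*√7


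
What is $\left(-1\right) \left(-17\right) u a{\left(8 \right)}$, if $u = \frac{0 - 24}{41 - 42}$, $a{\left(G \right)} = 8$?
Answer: $3264$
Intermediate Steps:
$u = 24$ ($u = \frac{0 - 24}{-1} = \left(-24\right) \left(-1\right) = 24$)
$\left(-1\right) \left(-17\right) u a{\left(8 \right)} = \left(-1\right) \left(-17\right) 24 \cdot 8 = 17 \cdot 24 \cdot 8 = 408 \cdot 8 = 3264$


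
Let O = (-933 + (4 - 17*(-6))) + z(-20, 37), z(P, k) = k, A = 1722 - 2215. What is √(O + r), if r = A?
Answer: I*√1283 ≈ 35.819*I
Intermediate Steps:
A = -493
r = -493
O = -790 (O = (-933 + (4 - 17*(-6))) + 37 = (-933 + (4 + 102)) + 37 = (-933 + 106) + 37 = -827 + 37 = -790)
√(O + r) = √(-790 - 493) = √(-1283) = I*√1283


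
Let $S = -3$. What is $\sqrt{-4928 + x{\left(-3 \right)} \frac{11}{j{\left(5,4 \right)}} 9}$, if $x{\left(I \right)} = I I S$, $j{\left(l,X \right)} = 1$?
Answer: $i \sqrt{7601} \approx 87.184 i$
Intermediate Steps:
$x{\left(I \right)} = - 3 I^{2}$ ($x{\left(I \right)} = I I \left(-3\right) = I^{2} \left(-3\right) = - 3 I^{2}$)
$\sqrt{-4928 + x{\left(-3 \right)} \frac{11}{j{\left(5,4 \right)}} 9} = \sqrt{-4928 + - 3 \left(-3\right)^{2} \cdot \frac{11}{1} \cdot 9} = \sqrt{-4928 + \left(-3\right) 9 \cdot 11 \cdot 1 \cdot 9} = \sqrt{-4928 + \left(-27\right) 11 \cdot 9} = \sqrt{-4928 - 2673} = \sqrt{-7601} = i \sqrt{7601}$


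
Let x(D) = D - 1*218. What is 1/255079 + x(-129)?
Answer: -88512412/255079 ≈ -347.00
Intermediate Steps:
x(D) = -218 + D (x(D) = D - 218 = -218 + D)
1/255079 + x(-129) = 1/255079 + (-218 - 129) = 1/255079 - 347 = -88512412/255079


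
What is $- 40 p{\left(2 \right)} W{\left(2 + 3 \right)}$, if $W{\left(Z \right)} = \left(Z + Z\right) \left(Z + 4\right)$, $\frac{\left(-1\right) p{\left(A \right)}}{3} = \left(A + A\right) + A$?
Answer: $64800$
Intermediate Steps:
$p{\left(A \right)} = - 9 A$ ($p{\left(A \right)} = - 3 \left(\left(A + A\right) + A\right) = - 3 \left(2 A + A\right) = - 3 \cdot 3 A = - 9 A$)
$W{\left(Z \right)} = 2 Z \left(4 + Z\right)$
$- 40 p{\left(2 \right)} W{\left(2 + 3 \right)} = - 40 \left(\left(-9\right) 2\right) 2 \left(2 + 3\right) \left(4 + \left(2 + 3\right)\right) = \left(-40\right) \left(-18\right) 2 \cdot 5 \left(4 + 5\right) = 720 \cdot 2 \cdot 5 \cdot 9 = 720 \cdot 90 = 64800$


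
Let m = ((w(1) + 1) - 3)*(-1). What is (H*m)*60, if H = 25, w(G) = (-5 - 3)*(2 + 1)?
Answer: 39000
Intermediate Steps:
w(G) = -24 (w(G) = -8*3 = -24)
m = 26 (m = ((-24 + 1) - 3)*(-1) = (-23 - 3)*(-1) = -26*(-1) = 26)
(H*m)*60 = (25*26)*60 = 650*60 = 39000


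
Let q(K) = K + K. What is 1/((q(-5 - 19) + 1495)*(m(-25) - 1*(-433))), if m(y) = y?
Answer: 1/590376 ≈ 1.6938e-6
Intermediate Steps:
q(K) = 2*K
1/((q(-5 - 19) + 1495)*(m(-25) - 1*(-433))) = 1/((2*(-5 - 19) + 1495)*(-25 - 1*(-433))) = 1/((2*(-24) + 1495)*(-25 + 433)) = 1/((-48 + 1495)*408) = 1/(1447*408) = 1/590376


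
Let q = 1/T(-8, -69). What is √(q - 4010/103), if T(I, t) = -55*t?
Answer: I*√5948428124595/390885 ≈ 6.2395*I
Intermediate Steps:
q = 1/3795 (q = 1/(-55*(-69)) = 1/3795 ≈ 0.00026350)
√(q - 4010/103) = √(1/3795 - 4010/103) = √(-15217847/390885) = I*√5948428124595/390885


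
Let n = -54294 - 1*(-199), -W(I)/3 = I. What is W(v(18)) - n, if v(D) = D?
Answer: 54041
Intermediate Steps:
W(I) = -3*I
n = -54095 (n = -54294 + 199 = -54095)
W(v(18)) - n = -3*18 - 1*(-54095) = -54 + 54095 = 54041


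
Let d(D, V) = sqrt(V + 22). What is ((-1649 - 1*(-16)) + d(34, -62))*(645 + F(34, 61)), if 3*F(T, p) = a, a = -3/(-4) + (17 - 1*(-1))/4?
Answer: -4224571/4 + 2587*I*sqrt(10)/2 ≈ -1.0561e+6 + 4090.4*I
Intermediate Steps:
d(D, V) = sqrt(22 + V)
a = 21/4 (a = -3*(-1/4) + (17 + 1)*(1/4) = 3/4 + 18*(1/4) = 3/4 + 9/2 = 21/4 ≈ 5.2500)
F(T, p) = 7/4 (F(T, p) = (1/3)*(21/4) = 7/4)
((-1649 - 1*(-16)) + d(34, -62))*(645 + F(34, 61)) = ((-1649 - 1*(-16)) + sqrt(22 - 62))*(645 + 7/4) = ((-1649 + 16) + sqrt(-40))*(2587/4) = (-1633 + 2*I*sqrt(10))*(2587/4) = -4224571/4 + 2587*I*sqrt(10)/2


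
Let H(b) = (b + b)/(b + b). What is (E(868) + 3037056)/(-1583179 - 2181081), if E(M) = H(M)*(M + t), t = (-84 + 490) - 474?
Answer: -759464/941065 ≈ -0.80703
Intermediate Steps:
t = -68 (t = 406 - 474 = -68)
H(b) = 1 (H(b) = (2*b)/((2*b)) = (2*b)*(1/(2*b)) = 1)
E(M) = -68 + M (E(M) = 1*(M - 68) = 1*(-68 + M) = -68 + M)
(E(868) + 3037056)/(-1583179 - 2181081) = ((-68 + 868) + 3037056)/(-1583179 - 2181081) = (800 + 3037056)/(-3764260) = 3037856*(-1/3764260) = -759464/941065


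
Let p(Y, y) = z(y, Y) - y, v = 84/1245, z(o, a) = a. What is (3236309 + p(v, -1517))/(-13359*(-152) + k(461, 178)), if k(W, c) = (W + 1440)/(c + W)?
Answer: 858622905702/538476963995 ≈ 1.5945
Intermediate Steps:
v = 28/415 (v = 84*(1/1245) = 28/415 ≈ 0.067470)
k(W, c) = (1440 + W)/(W + c)
p(Y, y) = Y - y
(3236309 + p(v, -1517))/(-13359*(-152) + k(461, 178)) = (3236309 + (28/415 - 1*(-1517)))/(-13359*(-152) + (1440 + 461)/(461 + 178)) = (3236309 + (28/415 + 1517))/(2030568 + 1901/639) = (3236309 + 629583/415)/(2030568 + (1/639)*1901) = 1343697818/(415*(2030568 + 1901/639)) = 1343697818/(415*(1297534853/639)) = (1343697818/415)*(639/1297534853) = 858622905702/538476963995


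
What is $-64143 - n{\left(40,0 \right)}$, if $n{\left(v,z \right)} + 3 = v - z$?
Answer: $-64180$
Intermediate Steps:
$n{\left(v,z \right)} = -3 + v - z$ ($n{\left(v,z \right)} = -3 + \left(v - z\right) = -3 + v - z$)
$-64143 - n{\left(40,0 \right)} = -64143 - \left(-3 + 40 - 0\right) = -64143 - \left(-3 + 40 + 0\right) = -64143 - 37 = -64180$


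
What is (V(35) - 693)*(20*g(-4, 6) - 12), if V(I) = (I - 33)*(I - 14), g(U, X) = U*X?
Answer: 320292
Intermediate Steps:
V(I) = (-33 + I)*(-14 + I)
(V(35) - 693)*(20*g(-4, 6) - 12) = ((462 + 35**2 - 47*35) - 693)*(20*(-4*6) - 12) = ((462 + 1225 - 1645) - 693)*(20*(-24) - 12) = (42 - 693)*(-480 - 12) = -651*(-492) = 320292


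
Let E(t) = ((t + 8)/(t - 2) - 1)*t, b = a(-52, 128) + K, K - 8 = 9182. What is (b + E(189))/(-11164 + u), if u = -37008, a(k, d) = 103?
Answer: -1739681/9008164 ≈ -0.19312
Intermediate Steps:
K = 9190 (K = 8 + 9182 = 9190)
b = 9293 (b = 103 + 9190 = 9293)
E(t) = t*(-1 + (8 + t)/(-2 + t)) (E(t) = ((8 + t)/(-2 + t) - 1)*t = (-1 + (8 + t)/(-2 + t))*t = t*(-1 + (8 + t)/(-2 + t)))
(b + E(189))/(-11164 + u) = (9293 + 10*189/(-2 + 189))/(-11164 - 37008) = (9293 + 10*189/187)/(-48172) = (9293 + 10*189*(1/187))*(-1/48172) = (9293 + 1890/187)*(-1/48172) = (1739681/187)*(-1/48172) = -1739681/9008164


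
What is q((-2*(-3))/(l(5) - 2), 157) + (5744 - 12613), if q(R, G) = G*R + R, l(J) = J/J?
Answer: -7817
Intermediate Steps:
l(J) = 1
q(R, G) = R + G*R
q((-2*(-3))/(l(5) - 2), 157) + (5744 - 12613) = ((-2*(-3))/(1 - 2))*(1 + 157) + (5744 - 12613) = (6/(-1))*158 - 6869 = (6*(-1))*158 - 6869 = -6*158 - 6869 = -948 - 6869 = -7817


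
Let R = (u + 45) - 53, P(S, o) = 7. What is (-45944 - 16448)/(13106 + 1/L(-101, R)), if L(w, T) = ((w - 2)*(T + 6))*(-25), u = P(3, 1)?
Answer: -803297000/168739751 ≈ -4.7606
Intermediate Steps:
u = 7
R = -1 (R = (7 + 45) - 53 = 52 - 53 = -1)
L(w, T) = -25*(-2 + w)*(6 + T) (L(w, T) = ((-2 + w)*(6 + T))*(-25) = -25*(-2 + w)*(6 + T))
(-45944 - 16448)/(13106 + 1/L(-101, R)) = (-45944 - 16448)/(13106 + 1/(300 - 150*(-101) + 50*(-1) - 25*(-1)*(-101))) = -62392/(13106 + 1/(300 + 15150 - 50 - 2525)) = -62392/(13106 + 1/12875) = -62392/168739751/12875 = -62392*12875/168739751 = -803297000/168739751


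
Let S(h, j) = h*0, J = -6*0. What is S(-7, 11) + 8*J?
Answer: 0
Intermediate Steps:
J = 0
S(h, j) = 0
S(-7, 11) + 8*J = 0 + 8*0 = 0 + 0 = 0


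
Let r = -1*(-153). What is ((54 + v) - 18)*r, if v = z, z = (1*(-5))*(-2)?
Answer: 7038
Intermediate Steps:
z = 10 (z = -5*(-2) = 10)
v = 10
r = 153
((54 + v) - 18)*r = ((54 + 10) - 18)*153 = (64 - 18)*153 = 46*153 = 7038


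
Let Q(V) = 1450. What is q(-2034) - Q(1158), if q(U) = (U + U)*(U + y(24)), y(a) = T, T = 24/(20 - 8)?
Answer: 8264726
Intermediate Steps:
T = 2 (T = 24/12 = 24*(1/12) = 2)
y(a) = 2
q(U) = 2*U*(2 + U) (q(U) = (U + U)*(U + 2) = (2*U)*(2 + U) = 2*U*(2 + U))
q(-2034) - Q(1158) = 2*(-2034)*(2 - 2034) - 1*1450 = 2*(-2034)*(-2032) - 1450 = 8266176 - 1450 = 8264726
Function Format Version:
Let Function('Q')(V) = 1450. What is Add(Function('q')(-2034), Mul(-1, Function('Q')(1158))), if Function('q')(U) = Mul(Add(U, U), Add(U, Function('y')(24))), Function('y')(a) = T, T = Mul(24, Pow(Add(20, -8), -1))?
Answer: 8264726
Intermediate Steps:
T = 2 (T = Mul(24, Pow(12, -1)) = Mul(24, Rational(1, 12)) = 2)
Function('y')(a) = 2
Function('q')(U) = Mul(2, U, Add(2, U)) (Function('q')(U) = Mul(Add(U, U), Add(U, 2)) = Mul(Mul(2, U), Add(2, U)) = Mul(2, U, Add(2, U)))
Add(Function('q')(-2034), Mul(-1, Function('Q')(1158))) = Add(Mul(2, -2034, Add(2, -2034)), Mul(-1, 1450)) = Add(Mul(2, -2034, -2032), -1450) = Add(8266176, -1450) = 8264726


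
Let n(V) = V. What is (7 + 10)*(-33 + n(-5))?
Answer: -646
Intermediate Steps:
(7 + 10)*(-33 + n(-5)) = (7 + 10)*(-33 - 5) = 17*(-38) = -646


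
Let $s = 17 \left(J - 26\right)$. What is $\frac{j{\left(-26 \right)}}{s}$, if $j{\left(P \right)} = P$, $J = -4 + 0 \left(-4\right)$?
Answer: $\frac{13}{255} \approx 0.05098$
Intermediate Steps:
$J = -4$ ($J = -4 + 0 = -4$)
$s = -510$ ($s = 17 \left(-4 - 26\right) = 17 \left(-30\right) = -510$)
$\frac{j{\left(-26 \right)}}{s} = - \frac{26}{-510} = \left(-26\right) \left(- \frac{1}{510}\right) = \frac{13}{255}$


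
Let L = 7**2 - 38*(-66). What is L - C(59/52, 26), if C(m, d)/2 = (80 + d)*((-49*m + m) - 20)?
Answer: 238457/13 ≈ 18343.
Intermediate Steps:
L = 2557 (L = 49 + 2508 = 2557)
C(m, d) = 2*(-20 - 48*m)*(80 + d) (C(m, d) = 2*((80 + d)*((-49*m + m) - 20)) = 2*((80 + d)*(-48*m - 20)) = 2*((80 + d)*(-20 - 48*m)) = 2*((-20 - 48*m)*(80 + d)) = 2*(-20 - 48*m)*(80 + d))
L - C(59/52, 26) = 2557 - (-3200 - 453120/52 - 40*26 - 96*26*59/52) = 2557 - (-3200 - 453120/52 - 1040 - 96*26*59*(1/52)) = 2557 - (-3200 - 7680*59/52 - 1040 - 96*26*59/52) = 2557 - (-3200 - 113280/13 - 1040 - 2832) = 2557 - 1*(-205216/13) = 2557 + 205216/13 = 238457/13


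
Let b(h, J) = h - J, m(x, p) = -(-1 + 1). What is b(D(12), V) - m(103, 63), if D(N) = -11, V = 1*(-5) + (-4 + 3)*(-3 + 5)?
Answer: -4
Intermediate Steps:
m(x, p) = 0 (m(x, p) = -1*0 = 0)
V = -7 (V = -5 - 1*2 = -5 - 2 = -7)
b(D(12), V) - m(103, 63) = (-11 - 1*(-7)) - 1*0 = (-11 + 7) + 0 = -4 + 0 = -4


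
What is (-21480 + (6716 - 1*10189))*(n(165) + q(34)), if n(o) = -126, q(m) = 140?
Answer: -349342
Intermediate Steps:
(-21480 + (6716 - 1*10189))*(n(165) + q(34)) = (-21480 + (6716 - 1*10189))*(-126 + 140) = (-21480 + (6716 - 10189))*14 = (-21480 - 3473)*14 = -24953*14 = -349342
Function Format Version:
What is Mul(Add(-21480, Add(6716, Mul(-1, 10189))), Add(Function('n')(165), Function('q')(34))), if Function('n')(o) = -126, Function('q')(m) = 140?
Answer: -349342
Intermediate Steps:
Mul(Add(-21480, Add(6716, Mul(-1, 10189))), Add(Function('n')(165), Function('q')(34))) = Mul(Add(-21480, Add(6716, Mul(-1, 10189))), Add(-126, 140)) = Mul(Add(-21480, Add(6716, -10189)), 14) = Mul(Add(-21480, -3473), 14) = Mul(-24953, 14) = -349342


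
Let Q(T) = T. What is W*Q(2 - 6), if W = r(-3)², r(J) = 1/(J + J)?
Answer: -⅑ ≈ -0.11111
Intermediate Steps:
r(J) = 1/(2*J)
W = 1/36 (W = ((½)/(-3))² = ((½)*(-⅓))² = (-⅙)² = 1/36 ≈ 0.027778)
W*Q(2 - 6) = (2 - 6)/36 = (1/36)*(-4) = -⅑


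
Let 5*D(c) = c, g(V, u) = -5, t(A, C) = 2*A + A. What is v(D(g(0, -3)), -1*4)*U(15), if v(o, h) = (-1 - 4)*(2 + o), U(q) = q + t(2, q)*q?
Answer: -525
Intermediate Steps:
t(A, C) = 3*A
U(q) = 7*q (U(q) = q + (3*2)*q = q + 6*q = 7*q)
D(c) = c/5
v(o, h) = -10 - 5*o (v(o, h) = -5*(2 + o) = -10 - 5*o)
v(D(g(0, -3)), -1*4)*U(15) = (-10 - (-5))*(7*15) = (-10 - 5*(-1))*105 = (-10 + 5)*105 = -5*105 = -525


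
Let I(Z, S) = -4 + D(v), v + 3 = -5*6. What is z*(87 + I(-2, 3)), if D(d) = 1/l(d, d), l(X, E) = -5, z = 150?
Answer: 12420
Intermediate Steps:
v = -33 (v = -3 - 5*6 = -3 - 30 = -33)
D(d) = -⅕ (D(d) = 1/(-5) = -⅕)
I(Z, S) = -21/5 (I(Z, S) = -4 - ⅕ = -21/5)
z*(87 + I(-2, 3)) = 150*(87 - 21/5) = 150*(414/5) = 12420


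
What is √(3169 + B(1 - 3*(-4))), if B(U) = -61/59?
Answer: √11027690/59 ≈ 56.285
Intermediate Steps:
B(U) = -61/59 (B(U) = -61*1/59 = -61/59)
√(3169 + B(1 - 3*(-4))) = √(3169 - 61/59) = √(186910/59) = √11027690/59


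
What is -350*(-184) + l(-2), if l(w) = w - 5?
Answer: 64393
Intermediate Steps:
l(w) = -5 + w
-350*(-184) + l(-2) = -350*(-184) + (-5 - 2) = 64400 - 7 = 64393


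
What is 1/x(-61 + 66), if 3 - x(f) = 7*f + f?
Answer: -1/37 ≈ -0.027027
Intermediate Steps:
x(f) = 3 - 8*f (x(f) = 3 - (7*f + f) = 3 - 8*f)
1/x(-61 + 66) = 1/(3 - 8*(-61 + 66)) = 1/(3 - 8*5) = 1/(3 - 40) = 1/(-37) = -1/37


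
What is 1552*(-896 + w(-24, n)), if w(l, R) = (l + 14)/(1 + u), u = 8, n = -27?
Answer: -12530848/9 ≈ -1.3923e+6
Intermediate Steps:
w(l, R) = 14/9 + l/9 (w(l, R) = (l + 14)/(1 + 8) = (14 + l)/9 = (14 + l)*(⅑) = 14/9 + l/9)
1552*(-896 + w(-24, n)) = 1552*(-896 + (14/9 + (⅑)*(-24))) = 1552*(-896 + (14/9 - 8/3)) = 1552*(-896 - 10/9) = 1552*(-8074/9) = -12530848/9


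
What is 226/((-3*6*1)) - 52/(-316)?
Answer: -8810/711 ≈ -12.391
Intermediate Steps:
226/((-3*6*1)) - 52/(-316) = 226/((-18*1)) - 52*(-1/316) = 226/(-18) + 13/79 = 226*(-1/18) + 13/79 = -113/9 + 13/79 = -8810/711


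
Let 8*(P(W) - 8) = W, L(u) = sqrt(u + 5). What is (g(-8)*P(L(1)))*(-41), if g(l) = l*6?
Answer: 15744 + 246*sqrt(6) ≈ 16347.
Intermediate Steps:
g(l) = 6*l
L(u) = sqrt(5 + u)
P(W) = 8 + W/8
(g(-8)*P(L(1)))*(-41) = ((6*(-8))*(8 + sqrt(5 + 1)/8))*(-41) = -48*(8 + sqrt(6)/8)*(-41) = (-384 - 6*sqrt(6))*(-41) = 15744 + 246*sqrt(6)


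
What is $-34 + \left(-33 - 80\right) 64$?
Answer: $-7266$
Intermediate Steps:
$-34 + \left(-33 - 80\right) 64 = -34 - 7232 = -7266$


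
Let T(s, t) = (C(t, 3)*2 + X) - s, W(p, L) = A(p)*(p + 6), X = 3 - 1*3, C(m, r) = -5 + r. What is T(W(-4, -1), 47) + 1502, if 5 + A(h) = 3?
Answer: 1502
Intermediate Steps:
A(h) = -2 (A(h) = -5 + 3 = -2)
X = 0 (X = 3 - 3 = 0)
W(p, L) = -12 - 2*p (W(p, L) = -2*(p + 6) = -2*(6 + p) = -12 - 2*p)
T(s, t) = -4 - s (T(s, t) = ((-5 + 3)*2 + 0) - s = (-2*2 + 0) - s = (-4 + 0) - s = -4 - s)
T(W(-4, -1), 47) + 1502 = (-4 - (-12 - 2*(-4))) + 1502 = (-4 - (-12 + 8)) + 1502 = (-4 - 1*(-4)) + 1502 = (-4 + 4) + 1502 = 0 + 1502 = 1502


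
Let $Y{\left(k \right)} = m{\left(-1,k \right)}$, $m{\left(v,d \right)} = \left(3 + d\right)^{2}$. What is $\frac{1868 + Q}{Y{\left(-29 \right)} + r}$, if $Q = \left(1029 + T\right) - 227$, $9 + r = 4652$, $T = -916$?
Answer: $\frac{1754}{5319} \approx 0.32976$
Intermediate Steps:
$Y{\left(k \right)} = \left(3 + k\right)^{2}$
$r = 4643$ ($r = -9 + 4652 = 4643$)
$Q = -114$ ($Q = \left(1029 - 916\right) - 227 = 113 - 227 = -114$)
$\frac{1868 + Q}{Y{\left(-29 \right)} + r} = \frac{1868 - 114}{\left(3 - 29\right)^{2} + 4643} = \frac{1754}{\left(-26\right)^{2} + 4643} = \frac{1754}{676 + 4643} = \frac{1754}{5319}$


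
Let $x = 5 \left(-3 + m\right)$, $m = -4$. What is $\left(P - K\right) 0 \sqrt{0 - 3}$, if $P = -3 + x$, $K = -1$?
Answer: $0$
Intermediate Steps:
$x = -35$ ($x = 5 \left(-3 - 4\right) = 5 \left(-7\right) = -35$)
$P = -38$ ($P = -3 - 35 = -38$)
$\left(P - K\right) 0 \sqrt{0 - 3} = \left(-38 - -1\right) 0 \sqrt{0 - 3} = \left(-38 + 1\right) 0 \sqrt{-3} = \left(-37\right) 0 i \sqrt{3} = 0 i \sqrt{3} = 0$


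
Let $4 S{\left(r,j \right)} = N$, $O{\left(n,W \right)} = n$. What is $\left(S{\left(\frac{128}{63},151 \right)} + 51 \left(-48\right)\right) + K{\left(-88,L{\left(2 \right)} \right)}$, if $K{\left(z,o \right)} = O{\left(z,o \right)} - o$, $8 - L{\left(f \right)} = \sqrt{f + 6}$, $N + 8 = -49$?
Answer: $- \frac{10233}{4} + 2 \sqrt{2} \approx -2555.4$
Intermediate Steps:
$N = -57$ ($N = -8 - 49 = -57$)
$L{\left(f \right)} = 8 - \sqrt{6 + f}$ ($L{\left(f \right)} = 8 - \sqrt{f + 6} = 8 - \sqrt{6 + f}$)
$S{\left(r,j \right)} = - \frac{57}{4}$ ($S{\left(r,j \right)} = \frac{1}{4} \left(-57\right) = - \frac{57}{4}$)
$K{\left(z,o \right)} = z - o$
$\left(S{\left(\frac{128}{63},151 \right)} + 51 \left(-48\right)\right) + K{\left(-88,L{\left(2 \right)} \right)} = \left(- \frac{57}{4} + 51 \left(-48\right)\right) - \left(96 - \sqrt{6 + 2}\right) = \left(- \frac{57}{4} - 2448\right) - \left(96 - 2 \sqrt{2}\right) = - \frac{9849}{4} - \left(96 - 2 \sqrt{2}\right) = - \frac{10233}{4} + 2 \sqrt{2}$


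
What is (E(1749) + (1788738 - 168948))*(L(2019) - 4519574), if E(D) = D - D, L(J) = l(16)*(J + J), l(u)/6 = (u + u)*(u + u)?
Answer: 32865373881420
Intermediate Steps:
l(u) = 24*u² (l(u) = 6*((u + u)*(u + u)) = 6*((2*u)*(2*u)) = 6*(4*u²) = 24*u²)
L(J) = 12288*J (L(J) = (24*16²)*(J + J) = (24*256)*(2*J) = 6144*(2*J) = 12288*J)
E(D) = 0
(E(1749) + (1788738 - 168948))*(L(2019) - 4519574) = (0 + (1788738 - 168948))*(12288*2019 - 4519574) = (0 + 1619790)*(24809472 - 4519574) = 1619790*20289898 = 32865373881420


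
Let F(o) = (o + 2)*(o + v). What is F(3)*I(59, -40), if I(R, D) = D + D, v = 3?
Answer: -2400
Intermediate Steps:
I(R, D) = 2*D
F(o) = (2 + o)*(3 + o) (F(o) = (o + 2)*(o + 3) = (2 + o)*(3 + o))
F(3)*I(59, -40) = (6 + 3² + 5*3)*(2*(-40)) = (6 + 9 + 15)*(-80) = 30*(-80) = -2400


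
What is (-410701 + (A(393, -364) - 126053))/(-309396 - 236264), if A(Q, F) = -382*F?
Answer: 198853/272830 ≈ 0.72885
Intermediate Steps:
(-410701 + (A(393, -364) - 126053))/(-309396 - 236264) = (-410701 + (-382*(-364) - 126053))/(-309396 - 236264) = (-410701 + (139048 - 126053))/(-545660) = (-410701 + 12995)*(-1/545660) = -397706*(-1/545660) = 198853/272830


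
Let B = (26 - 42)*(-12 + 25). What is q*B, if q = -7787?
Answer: 1619696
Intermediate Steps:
B = -208 (B = -16*13 = -208)
q*B = -7787*(-208) = 1619696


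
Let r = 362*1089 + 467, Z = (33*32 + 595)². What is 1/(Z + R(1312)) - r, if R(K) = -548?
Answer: -1075616480304/2725253 ≈ -3.9469e+5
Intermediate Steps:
Z = 2725801 (Z = (1056 + 595)² = 1651² = 2725801)
r = 394685 (r = 394218 + 467 = 394685)
1/(Z + R(1312)) - r = 1/(2725801 - 548) - 1*394685 = 1/2725253 - 394685 = -1075616480304/2725253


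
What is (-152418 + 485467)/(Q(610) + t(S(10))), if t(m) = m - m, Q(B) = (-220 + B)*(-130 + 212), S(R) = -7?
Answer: 333049/31980 ≈ 10.414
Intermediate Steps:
Q(B) = -18040 + 82*B (Q(B) = (-220 + B)*82 = -18040 + 82*B)
t(m) = 0
(-152418 + 485467)/(Q(610) + t(S(10))) = (-152418 + 485467)/((-18040 + 82*610) + 0) = 333049/((-18040 + 50020) + 0) = 333049/(31980 + 0) = 333049/31980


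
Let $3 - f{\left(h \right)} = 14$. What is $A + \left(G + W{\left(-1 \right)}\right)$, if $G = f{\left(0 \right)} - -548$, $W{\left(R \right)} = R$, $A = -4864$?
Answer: $-4328$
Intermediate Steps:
$f{\left(h \right)} = -11$ ($f{\left(h \right)} = 3 - 14 = -11$)
$G = 537$ ($G = -11 - -548 = -11 + 548 = 537$)
$A + \left(G + W{\left(-1 \right)}\right) = -4864 + \left(537 - 1\right) = -4864 + 536 = -4328$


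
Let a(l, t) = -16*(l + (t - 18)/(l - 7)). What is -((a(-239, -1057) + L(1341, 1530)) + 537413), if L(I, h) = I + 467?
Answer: -66785935/123 ≈ -5.4298e+5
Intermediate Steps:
a(l, t) = -16*l - 16*(-18 + t)/(-7 + l) (a(l, t) = -16*(l + (-18 + t)/(-7 + l)) = -16*l - 16*(-18 + t)/(-7 + l))
L(I, h) = 467 + I
-((a(-239, -1057) + L(1341, 1530)) + 537413) = -((16*(18 - 1*(-1057) - 1*(-239)**2 + 7*(-239))/(-7 - 239) + (467 + 1341)) + 537413) = -((16*(18 + 1057 - 1*57121 - 1673)/(-246) + 1808) + 537413) = -((16*(-1/246)*(18 + 1057 - 57121 - 1673) + 1808) + 537413) = -((16*(-1/246)*(-57719) + 1808) + 537413) = -((461752/123 + 1808) + 537413) = -(684136/123 + 537413) = -1*66785935/123 = -66785935/123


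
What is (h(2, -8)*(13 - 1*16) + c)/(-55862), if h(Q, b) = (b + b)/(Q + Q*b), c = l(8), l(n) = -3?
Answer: 45/391034 ≈ 0.00011508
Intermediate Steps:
c = -3
h(Q, b) = 2*b/(Q + Q*b) (h(Q, b) = (2*b)/(Q + Q*b) = 2*b/(Q + Q*b))
(h(2, -8)*(13 - 1*16) + c)/(-55862) = ((2*(-8)/(2*(1 - 8)))*(13 - 1*16) - 3)/(-55862) = ((2*(-8)*(½)/(-7))*(13 - 16) - 3)*(-1/55862) = ((2*(-8)*(½)*(-⅐))*(-3) - 3)*(-1/55862) = ((8/7)*(-3) - 3)*(-1/55862) = (-24/7 - 3)*(-1/55862) = -45/7*(-1/55862) = 45/391034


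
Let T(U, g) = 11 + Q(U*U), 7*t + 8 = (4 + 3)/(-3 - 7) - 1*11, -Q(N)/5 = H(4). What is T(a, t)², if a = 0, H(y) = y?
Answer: 81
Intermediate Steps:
Q(N) = -20 (Q(N) = -5*4 = -20)
t = -197/70 (t = -8/7 + ((4 + 3)/(-3 - 7) - 1*11)/7 = -8/7 + (7/(-10) - 11)/7 = -8/7 + (7*(-⅒) - 11)/7 = -8/7 + (-7/10 - 11)/7 = -8/7 + (⅐)*(-117/10) = -8/7 - 117/70 = -197/70 ≈ -2.8143)
T(U, g) = -9 (T(U, g) = 11 - 20 = -9)
T(a, t)² = (-9)² = 81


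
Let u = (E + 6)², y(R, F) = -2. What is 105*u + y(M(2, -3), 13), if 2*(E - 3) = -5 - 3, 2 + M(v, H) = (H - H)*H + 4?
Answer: 2623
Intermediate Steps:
M(v, H) = 2 (M(v, H) = -2 + ((H - H)*H + 4) = -2 + (0*H + 4) = -2 + (0 + 4) = -2 + 4 = 2)
E = -1 (E = 3 + (-5 - 3)/2 = 3 + (½)*(-8) = 3 - 4 = -1)
u = 25 (u = (-1 + 6)² = 5² = 25)
105*u + y(M(2, -3), 13) = 105*25 - 2 = 2625 - 2 = 2623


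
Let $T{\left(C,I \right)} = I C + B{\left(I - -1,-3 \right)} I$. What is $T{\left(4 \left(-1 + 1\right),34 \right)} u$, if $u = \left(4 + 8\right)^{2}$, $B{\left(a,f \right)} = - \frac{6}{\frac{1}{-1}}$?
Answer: $29376$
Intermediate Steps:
$B{\left(a,f \right)} = 6$ ($B{\left(a,f \right)} = - \frac{6}{-1} = \left(-6\right) \left(-1\right) = 6$)
$T{\left(C,I \right)} = 6 I + C I$ ($T{\left(C,I \right)} = I C + 6 I = C I + 6 I = 6 I + C I$)
$u = 144$ ($u = 12^{2} = 144$)
$T{\left(4 \left(-1 + 1\right),34 \right)} u = 34 \left(6 + 4 \left(-1 + 1\right)\right) 144 = 34 \left(6 + 4 \cdot 0\right) 144 = 34 \left(6 + 0\right) 144 = 34 \cdot 6 \cdot 144 = 204 \cdot 144 = 29376$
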